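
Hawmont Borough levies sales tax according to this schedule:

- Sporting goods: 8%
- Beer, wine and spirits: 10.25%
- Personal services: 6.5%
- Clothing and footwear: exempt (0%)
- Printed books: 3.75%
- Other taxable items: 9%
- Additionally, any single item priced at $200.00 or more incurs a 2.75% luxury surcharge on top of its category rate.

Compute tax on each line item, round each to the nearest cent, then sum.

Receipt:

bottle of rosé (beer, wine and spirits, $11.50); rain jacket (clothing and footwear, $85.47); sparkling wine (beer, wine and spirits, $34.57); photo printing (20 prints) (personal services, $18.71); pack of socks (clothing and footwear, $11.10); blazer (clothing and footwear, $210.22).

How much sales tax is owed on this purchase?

Bottle of rosé $11.50: beer, wine and spirits → 10.25% → $1.18
Rain jacket $85.47: clothing and footwear → 0% → $0.00
Sparkling wine $34.57: beer, wine and spirits → 10.25% → $3.54
Photo printing (20 prints) $18.71: personal services → 6.5% → $1.22
Pack of socks $11.10: clothing and footwear → 0% → $0.00
Blazer $210.22: clothing and footwear → 0% + 2.75% surcharge = 2.75% → $5.78
Total tax = $1.18 + $3.54 + $1.22 + $5.78 = $11.72

$11.72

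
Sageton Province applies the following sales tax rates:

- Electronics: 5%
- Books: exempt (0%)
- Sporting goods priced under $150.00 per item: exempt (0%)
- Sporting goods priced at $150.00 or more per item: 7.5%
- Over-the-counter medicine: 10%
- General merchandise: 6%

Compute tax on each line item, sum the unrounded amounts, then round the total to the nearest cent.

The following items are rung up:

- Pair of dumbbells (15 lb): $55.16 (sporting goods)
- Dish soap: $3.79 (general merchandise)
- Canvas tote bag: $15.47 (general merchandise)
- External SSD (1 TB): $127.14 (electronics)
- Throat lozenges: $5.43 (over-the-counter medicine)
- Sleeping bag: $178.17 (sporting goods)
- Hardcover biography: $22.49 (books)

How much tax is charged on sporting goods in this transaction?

Pair of dumbbells (15 lb) $55.16: sporting goods, under $150.00 → 0% → $0.00
Sleeping bag $178.17: sporting goods, $150.00 or more → 7.5% → $13.36275
Tax on sporting goods: unrounded sum = $13.36275 → $13.36

$13.36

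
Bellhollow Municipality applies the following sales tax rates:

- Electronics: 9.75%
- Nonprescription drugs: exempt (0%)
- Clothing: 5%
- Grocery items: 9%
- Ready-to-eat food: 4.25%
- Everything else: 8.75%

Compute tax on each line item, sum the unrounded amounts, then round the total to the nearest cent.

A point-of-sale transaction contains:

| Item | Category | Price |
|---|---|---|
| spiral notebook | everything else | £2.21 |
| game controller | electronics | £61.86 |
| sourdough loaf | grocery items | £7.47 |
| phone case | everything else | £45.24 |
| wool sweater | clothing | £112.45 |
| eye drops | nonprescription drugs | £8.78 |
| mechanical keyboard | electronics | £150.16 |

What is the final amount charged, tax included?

£419.29

Spiral notebook £2.21: everything else → 8.75% → £0.193375
Game controller £61.86: electronics → 9.75% → £6.03135
Sourdough loaf £7.47: grocery items → 9% → £0.6723
Phone case £45.24: everything else → 8.75% → £3.9585
Wool sweater £112.45: clothing → 5% → £5.6225
Eye drops £8.78: nonprescription drugs → 0% → £0.00
Mechanical keyboard £150.16: electronics → 9.75% → £14.6406
Subtotal = £388.17; unrounded tax = £31.118625 → £31.12; total due = £419.29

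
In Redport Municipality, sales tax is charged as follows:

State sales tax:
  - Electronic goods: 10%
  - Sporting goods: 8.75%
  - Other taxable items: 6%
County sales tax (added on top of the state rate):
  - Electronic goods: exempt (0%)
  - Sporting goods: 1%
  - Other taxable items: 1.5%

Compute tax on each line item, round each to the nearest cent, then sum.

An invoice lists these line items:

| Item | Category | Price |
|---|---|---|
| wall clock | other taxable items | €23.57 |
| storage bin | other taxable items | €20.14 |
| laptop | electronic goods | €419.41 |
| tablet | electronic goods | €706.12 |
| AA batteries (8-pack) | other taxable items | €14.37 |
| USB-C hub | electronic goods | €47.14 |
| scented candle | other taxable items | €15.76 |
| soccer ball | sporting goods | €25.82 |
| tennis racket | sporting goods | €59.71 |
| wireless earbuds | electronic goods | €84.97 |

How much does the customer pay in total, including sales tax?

€1556.65

Wall clock €23.57: other taxable items → 6% + 1.5% county = 7.5% → €1.77
Storage bin €20.14: other taxable items → 6% + 1.5% county = 7.5% → €1.51
Laptop €419.41: electronic goods → 10% + 0% county = 10% → €41.94
Tablet €706.12: electronic goods → 10% + 0% county = 10% → €70.61
AA batteries (8-pack) €14.37: other taxable items → 6% + 1.5% county = 7.5% → €1.08
USB-C hub €47.14: electronic goods → 10% + 0% county = 10% → €4.71
Scented candle €15.76: other taxable items → 6% + 1.5% county = 7.5% → €1.18
Soccer ball €25.82: sporting goods → 8.75% + 1% county = 9.75% → €2.52
Tennis racket €59.71: sporting goods → 8.75% + 1% county = 9.75% → €5.82
Wireless earbuds €84.97: electronic goods → 10% + 0% county = 10% → €8.50
Subtotal = €1417.01; tax = €139.64; total due = €1556.65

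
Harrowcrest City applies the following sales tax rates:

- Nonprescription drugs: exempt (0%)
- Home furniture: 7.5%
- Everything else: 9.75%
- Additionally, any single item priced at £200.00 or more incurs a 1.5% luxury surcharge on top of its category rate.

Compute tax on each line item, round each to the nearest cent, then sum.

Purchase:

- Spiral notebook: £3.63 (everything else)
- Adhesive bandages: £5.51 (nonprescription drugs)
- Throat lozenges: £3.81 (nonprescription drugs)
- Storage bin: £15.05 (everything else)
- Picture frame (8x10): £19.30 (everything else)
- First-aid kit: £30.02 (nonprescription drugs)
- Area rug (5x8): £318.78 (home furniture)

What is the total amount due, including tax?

Spiral notebook £3.63: everything else → 9.75% → £0.35
Adhesive bandages £5.51: nonprescription drugs → 0% → £0.00
Throat lozenges £3.81: nonprescription drugs → 0% → £0.00
Storage bin £15.05: everything else → 9.75% → £1.47
Picture frame (8x10) £19.30: everything else → 9.75% → £1.88
First-aid kit £30.02: nonprescription drugs → 0% → £0.00
Area rug (5x8) £318.78: home furniture → 7.5% + 1.5% surcharge = 9% → £28.69
Subtotal = £396.10; tax = £32.39; total due = £428.49

£428.49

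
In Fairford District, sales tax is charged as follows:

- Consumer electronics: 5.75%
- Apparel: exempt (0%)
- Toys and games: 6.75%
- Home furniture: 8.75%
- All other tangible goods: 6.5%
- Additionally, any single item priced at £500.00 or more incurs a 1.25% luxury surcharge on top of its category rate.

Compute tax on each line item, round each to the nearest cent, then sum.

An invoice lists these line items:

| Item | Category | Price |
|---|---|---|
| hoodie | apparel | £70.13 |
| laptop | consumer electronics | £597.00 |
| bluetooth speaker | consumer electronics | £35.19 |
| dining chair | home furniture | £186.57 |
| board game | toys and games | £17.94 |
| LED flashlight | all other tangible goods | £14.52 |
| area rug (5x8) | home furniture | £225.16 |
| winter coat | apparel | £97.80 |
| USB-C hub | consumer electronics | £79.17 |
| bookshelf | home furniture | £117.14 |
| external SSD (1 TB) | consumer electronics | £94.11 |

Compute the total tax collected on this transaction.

£102.19

Hoodie £70.13: apparel → 0% → £0.00
Laptop £597.00: consumer electronics → 5.75% + 1.25% surcharge = 7% → £41.79
Bluetooth speaker £35.19: consumer electronics → 5.75% → £2.02
Dining chair £186.57: home furniture → 8.75% → £16.32
Board game £17.94: toys and games → 6.75% → £1.21
LED flashlight £14.52: all other tangible goods → 6.5% → £0.94
Area rug (5x8) £225.16: home furniture → 8.75% → £19.70
Winter coat £97.80: apparel → 0% → £0.00
USB-C hub £79.17: consumer electronics → 5.75% → £4.55
Bookshelf £117.14: home furniture → 8.75% → £10.25
External SSD (1 TB) £94.11: consumer electronics → 5.75% → £5.41
Total tax = £41.79 + £2.02 + £16.32 + £1.21 + £0.94 + £19.70 + £4.55 + £10.25 + £5.41 = £102.19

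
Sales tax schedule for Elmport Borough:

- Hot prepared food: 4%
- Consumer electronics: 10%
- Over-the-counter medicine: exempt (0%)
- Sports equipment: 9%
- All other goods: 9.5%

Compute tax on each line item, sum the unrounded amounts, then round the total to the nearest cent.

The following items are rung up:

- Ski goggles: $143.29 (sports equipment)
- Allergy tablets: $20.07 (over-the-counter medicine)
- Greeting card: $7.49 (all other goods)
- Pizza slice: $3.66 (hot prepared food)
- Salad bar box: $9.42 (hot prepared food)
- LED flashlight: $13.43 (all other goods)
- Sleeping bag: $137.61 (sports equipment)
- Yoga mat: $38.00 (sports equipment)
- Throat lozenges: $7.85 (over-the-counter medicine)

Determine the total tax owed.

$31.21

Ski goggles $143.29: sports equipment → 9% → $12.8961
Allergy tablets $20.07: over-the-counter medicine → 0% → $0.00
Greeting card $7.49: all other goods → 9.5% → $0.71155
Pizza slice $3.66: hot prepared food → 4% → $0.1464
Salad bar box $9.42: hot prepared food → 4% → $0.3768
LED flashlight $13.43: all other goods → 9.5% → $1.27585
Sleeping bag $137.61: sports equipment → 9% → $12.3849
Yoga mat $38.00: sports equipment → 9% → $3.42
Throat lozenges $7.85: over-the-counter medicine → 0% → $0.00
Unrounded tax sum = $31.2116 → $31.21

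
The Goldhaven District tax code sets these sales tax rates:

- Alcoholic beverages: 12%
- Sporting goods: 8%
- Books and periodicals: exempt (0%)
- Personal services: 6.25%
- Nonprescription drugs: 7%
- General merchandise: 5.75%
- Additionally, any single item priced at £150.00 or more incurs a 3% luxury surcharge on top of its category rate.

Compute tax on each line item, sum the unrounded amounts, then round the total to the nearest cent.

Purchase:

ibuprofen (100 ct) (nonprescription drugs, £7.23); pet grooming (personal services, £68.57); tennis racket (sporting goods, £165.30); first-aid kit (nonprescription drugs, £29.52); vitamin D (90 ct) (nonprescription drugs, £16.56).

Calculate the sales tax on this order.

Ibuprofen (100 ct) £7.23: nonprescription drugs → 7% → £0.5061
Pet grooming £68.57: personal services → 6.25% → £4.285625
Tennis racket £165.30: sporting goods → 8% + 3% surcharge = 11% → £18.183
First-aid kit £29.52: nonprescription drugs → 7% → £2.0664
Vitamin D (90 ct) £16.56: nonprescription drugs → 7% → £1.1592
Unrounded tax sum = £26.200325 → £26.20

£26.20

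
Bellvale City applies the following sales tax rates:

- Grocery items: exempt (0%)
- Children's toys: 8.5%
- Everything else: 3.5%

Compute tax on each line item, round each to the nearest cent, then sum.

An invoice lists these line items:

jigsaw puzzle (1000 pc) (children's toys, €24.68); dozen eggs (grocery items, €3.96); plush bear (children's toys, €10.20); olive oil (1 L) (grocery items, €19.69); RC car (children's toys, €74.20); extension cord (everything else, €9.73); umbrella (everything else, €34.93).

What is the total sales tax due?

Jigsaw puzzle (1000 pc) €24.68: children's toys → 8.5% → €2.10
Dozen eggs €3.96: grocery items → 0% → €0.00
Plush bear €10.20: children's toys → 8.5% → €0.87
Olive oil (1 L) €19.69: grocery items → 0% → €0.00
RC car €74.20: children's toys → 8.5% → €6.31
Extension cord €9.73: everything else → 3.5% → €0.34
Umbrella €34.93: everything else → 3.5% → €1.22
Total tax = €2.10 + €0.87 + €6.31 + €0.34 + €1.22 = €10.84

€10.84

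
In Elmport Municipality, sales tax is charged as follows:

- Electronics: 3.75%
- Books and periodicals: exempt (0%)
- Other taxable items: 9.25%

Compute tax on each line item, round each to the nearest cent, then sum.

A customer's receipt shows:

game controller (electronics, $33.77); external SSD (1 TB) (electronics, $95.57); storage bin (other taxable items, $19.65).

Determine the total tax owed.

Game controller $33.77: electronics → 3.75% → $1.27
External SSD (1 TB) $95.57: electronics → 3.75% → $3.58
Storage bin $19.65: other taxable items → 9.25% → $1.82
Total tax = $1.27 + $3.58 + $1.82 = $6.67

$6.67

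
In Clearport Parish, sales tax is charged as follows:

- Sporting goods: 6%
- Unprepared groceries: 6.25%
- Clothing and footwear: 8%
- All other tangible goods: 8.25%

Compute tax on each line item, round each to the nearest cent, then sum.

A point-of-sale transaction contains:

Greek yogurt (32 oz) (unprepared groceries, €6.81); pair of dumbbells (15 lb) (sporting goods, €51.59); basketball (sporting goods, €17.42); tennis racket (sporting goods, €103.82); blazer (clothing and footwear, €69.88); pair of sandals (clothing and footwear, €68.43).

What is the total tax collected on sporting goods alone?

Pair of dumbbells (15 lb) €51.59: sporting goods → 6% → €3.10
Basketball €17.42: sporting goods → 6% → €1.05
Tennis racket €103.82: sporting goods → 6% → €6.23
Tax on sporting goods = €3.10 + €1.05 + €6.23 = €10.38

€10.38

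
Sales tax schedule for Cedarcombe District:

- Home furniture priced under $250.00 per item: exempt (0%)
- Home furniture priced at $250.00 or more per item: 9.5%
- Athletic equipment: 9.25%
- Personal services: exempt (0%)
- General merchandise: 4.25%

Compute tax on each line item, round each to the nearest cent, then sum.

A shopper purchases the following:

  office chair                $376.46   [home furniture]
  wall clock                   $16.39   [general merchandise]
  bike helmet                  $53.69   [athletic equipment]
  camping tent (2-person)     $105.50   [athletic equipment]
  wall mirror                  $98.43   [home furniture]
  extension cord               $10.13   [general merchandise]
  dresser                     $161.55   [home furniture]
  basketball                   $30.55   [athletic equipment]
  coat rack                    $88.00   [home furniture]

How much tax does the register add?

$54.45

Office chair $376.46: home furniture, $250.00 or more → 9.5% → $35.76
Wall clock $16.39: general merchandise → 4.25% → $0.70
Bike helmet $53.69: athletic equipment → 9.25% → $4.97
Camping tent (2-person) $105.50: athletic equipment → 9.25% → $9.76
Wall mirror $98.43: home furniture, under $250.00 → 0% → $0.00
Extension cord $10.13: general merchandise → 4.25% → $0.43
Dresser $161.55: home furniture, under $250.00 → 0% → $0.00
Basketball $30.55: athletic equipment → 9.25% → $2.83
Coat rack $88.00: home furniture, under $250.00 → 0% → $0.00
Total tax = $35.76 + $0.70 + $4.97 + $9.76 + $0.43 + $2.83 = $54.45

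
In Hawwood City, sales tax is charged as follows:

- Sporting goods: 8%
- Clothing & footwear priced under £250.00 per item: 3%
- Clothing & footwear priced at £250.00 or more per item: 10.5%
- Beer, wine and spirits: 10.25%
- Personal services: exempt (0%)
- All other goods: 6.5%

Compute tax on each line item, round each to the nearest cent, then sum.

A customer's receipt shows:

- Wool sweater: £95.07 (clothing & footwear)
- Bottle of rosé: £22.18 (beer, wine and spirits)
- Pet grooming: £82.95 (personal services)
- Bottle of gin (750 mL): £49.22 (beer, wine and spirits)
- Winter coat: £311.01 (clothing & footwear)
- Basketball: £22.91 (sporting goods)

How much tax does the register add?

£44.66

Wool sweater £95.07: clothing & footwear, under £250.00 → 3% → £2.85
Bottle of rosé £22.18: beer, wine and spirits → 10.25% → £2.27
Pet grooming £82.95: personal services → 0% → £0.00
Bottle of gin (750 mL) £49.22: beer, wine and spirits → 10.25% → £5.05
Winter coat £311.01: clothing & footwear, £250.00 or more → 10.5% → £32.66
Basketball £22.91: sporting goods → 8% → £1.83
Total tax = £2.85 + £2.27 + £5.05 + £32.66 + £1.83 = £44.66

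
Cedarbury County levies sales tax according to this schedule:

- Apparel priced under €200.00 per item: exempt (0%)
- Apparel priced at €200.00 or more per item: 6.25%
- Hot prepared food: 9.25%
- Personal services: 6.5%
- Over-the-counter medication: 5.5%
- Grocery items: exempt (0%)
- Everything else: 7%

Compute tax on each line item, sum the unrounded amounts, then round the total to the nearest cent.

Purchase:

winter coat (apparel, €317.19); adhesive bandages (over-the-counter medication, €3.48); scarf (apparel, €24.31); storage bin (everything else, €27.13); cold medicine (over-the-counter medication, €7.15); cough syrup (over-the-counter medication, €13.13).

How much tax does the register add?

€23.03

Winter coat €317.19: apparel, €200.00 or more → 6.25% → €19.824375
Adhesive bandages €3.48: over-the-counter medication → 5.5% → €0.1914
Scarf €24.31: apparel, under €200.00 → 0% → €0.00
Storage bin €27.13: everything else → 7% → €1.8991
Cold medicine €7.15: over-the-counter medication → 5.5% → €0.39325
Cough syrup €13.13: over-the-counter medication → 5.5% → €0.72215
Unrounded tax sum = €23.030275 → €23.03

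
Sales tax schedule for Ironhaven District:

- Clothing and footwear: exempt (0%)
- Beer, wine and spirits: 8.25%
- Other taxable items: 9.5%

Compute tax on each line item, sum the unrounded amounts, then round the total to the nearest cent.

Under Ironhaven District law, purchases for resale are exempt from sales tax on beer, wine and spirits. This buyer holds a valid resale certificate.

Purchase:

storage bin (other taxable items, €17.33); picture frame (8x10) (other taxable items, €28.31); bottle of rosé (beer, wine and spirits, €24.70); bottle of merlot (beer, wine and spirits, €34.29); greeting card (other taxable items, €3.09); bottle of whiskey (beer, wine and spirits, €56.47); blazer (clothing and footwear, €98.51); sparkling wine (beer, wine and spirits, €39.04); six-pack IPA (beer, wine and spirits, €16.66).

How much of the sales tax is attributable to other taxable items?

Storage bin €17.33: other taxable items → 9.5% → €1.64635
Picture frame (8x10) €28.31: other taxable items → 9.5% → €2.68945
Greeting card €3.09: other taxable items → 9.5% → €0.29355
Tax on other taxable items: unrounded sum = €4.62935 → €4.63

€4.63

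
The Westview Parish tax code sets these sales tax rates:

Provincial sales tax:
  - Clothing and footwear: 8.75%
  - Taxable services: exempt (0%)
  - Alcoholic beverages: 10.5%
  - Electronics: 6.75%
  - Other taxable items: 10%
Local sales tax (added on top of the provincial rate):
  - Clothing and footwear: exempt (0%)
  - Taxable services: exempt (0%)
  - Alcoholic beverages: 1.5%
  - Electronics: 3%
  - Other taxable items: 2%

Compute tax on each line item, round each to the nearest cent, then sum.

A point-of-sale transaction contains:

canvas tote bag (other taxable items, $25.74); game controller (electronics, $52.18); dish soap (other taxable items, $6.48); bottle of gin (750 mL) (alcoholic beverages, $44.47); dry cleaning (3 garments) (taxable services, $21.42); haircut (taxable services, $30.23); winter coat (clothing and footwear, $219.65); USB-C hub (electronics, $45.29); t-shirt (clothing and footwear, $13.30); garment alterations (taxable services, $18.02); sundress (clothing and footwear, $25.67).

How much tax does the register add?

$41.35

Canvas tote bag $25.74: other taxable items → 10% + 2% local = 12% → $3.09
Game controller $52.18: electronics → 6.75% + 3% local = 9.75% → $5.09
Dish soap $6.48: other taxable items → 10% + 2% local = 12% → $0.78
Bottle of gin (750 mL) $44.47: alcoholic beverages → 10.5% + 1.5% local = 12% → $5.34
Dry cleaning (3 garments) $21.42: taxable services → 0% + 0% local = 0% → $0.00
Haircut $30.23: taxable services → 0% + 0% local = 0% → $0.00
Winter coat $219.65: clothing and footwear → 8.75% + 0% local = 8.75% → $19.22
USB-C hub $45.29: electronics → 6.75% + 3% local = 9.75% → $4.42
T-shirt $13.30: clothing and footwear → 8.75% + 0% local = 8.75% → $1.16
Garment alterations $18.02: taxable services → 0% + 0% local = 0% → $0.00
Sundress $25.67: clothing and footwear → 8.75% + 0% local = 8.75% → $2.25
Total tax = $3.09 + $5.09 + $0.78 + $5.34 + $19.22 + $4.42 + $1.16 + $2.25 = $41.35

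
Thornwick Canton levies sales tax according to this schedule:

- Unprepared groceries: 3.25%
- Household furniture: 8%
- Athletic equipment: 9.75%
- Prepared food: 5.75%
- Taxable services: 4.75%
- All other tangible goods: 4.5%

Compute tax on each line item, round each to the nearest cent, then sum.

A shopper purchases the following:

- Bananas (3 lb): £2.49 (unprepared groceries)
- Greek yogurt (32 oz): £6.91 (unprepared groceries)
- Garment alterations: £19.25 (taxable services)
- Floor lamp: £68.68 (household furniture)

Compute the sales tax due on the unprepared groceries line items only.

£0.30

Bananas (3 lb) £2.49: unprepared groceries → 3.25% → £0.08
Greek yogurt (32 oz) £6.91: unprepared groceries → 3.25% → £0.22
Tax on unprepared groceries = £0.08 + £0.22 = £0.30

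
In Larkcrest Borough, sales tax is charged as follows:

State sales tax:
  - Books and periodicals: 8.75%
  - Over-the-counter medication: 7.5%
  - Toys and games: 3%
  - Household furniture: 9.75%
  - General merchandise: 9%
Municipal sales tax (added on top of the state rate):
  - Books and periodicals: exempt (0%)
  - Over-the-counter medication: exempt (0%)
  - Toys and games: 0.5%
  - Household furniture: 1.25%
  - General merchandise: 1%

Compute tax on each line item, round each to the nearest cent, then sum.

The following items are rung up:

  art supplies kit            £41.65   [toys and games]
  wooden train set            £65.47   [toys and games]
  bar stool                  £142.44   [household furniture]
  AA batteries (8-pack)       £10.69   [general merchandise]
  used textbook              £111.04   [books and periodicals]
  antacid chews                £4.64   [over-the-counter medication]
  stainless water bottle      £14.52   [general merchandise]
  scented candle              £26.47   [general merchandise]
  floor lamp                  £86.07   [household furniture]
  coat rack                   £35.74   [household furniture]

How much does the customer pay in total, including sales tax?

Art supplies kit £41.65: toys and games → 3% + 0.5% municipal = 3.5% → £1.46
Wooden train set £65.47: toys and games → 3% + 0.5% municipal = 3.5% → £2.29
Bar stool £142.44: household furniture → 9.75% + 1.25% municipal = 11% → £15.67
AA batteries (8-pack) £10.69: general merchandise → 9% + 1% municipal = 10% → £1.07
Used textbook £111.04: books and periodicals → 8.75% + 0% municipal = 8.75% → £9.72
Antacid chews £4.64: over-the-counter medication → 7.5% + 0% municipal = 7.5% → £0.35
Stainless water bottle £14.52: general merchandise → 9% + 1% municipal = 10% → £1.45
Scented candle £26.47: general merchandise → 9% + 1% municipal = 10% → £2.65
Floor lamp £86.07: household furniture → 9.75% + 1.25% municipal = 11% → £9.47
Coat rack £35.74: household furniture → 9.75% + 1.25% municipal = 11% → £3.93
Subtotal = £538.73; tax = £48.06; total due = £586.79

£586.79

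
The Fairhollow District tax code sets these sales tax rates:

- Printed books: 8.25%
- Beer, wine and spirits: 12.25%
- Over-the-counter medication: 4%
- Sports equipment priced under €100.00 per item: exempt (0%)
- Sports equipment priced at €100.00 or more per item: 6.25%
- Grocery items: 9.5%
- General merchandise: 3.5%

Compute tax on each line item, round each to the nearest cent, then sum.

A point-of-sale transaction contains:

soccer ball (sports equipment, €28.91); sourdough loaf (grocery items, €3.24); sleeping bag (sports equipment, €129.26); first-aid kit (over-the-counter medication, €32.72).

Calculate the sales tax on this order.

Soccer ball €28.91: sports equipment, under €100.00 → 0% → €0.00
Sourdough loaf €3.24: grocery items → 9.5% → €0.31
Sleeping bag €129.26: sports equipment, €100.00 or more → 6.25% → €8.08
First-aid kit €32.72: over-the-counter medication → 4% → €1.31
Total tax = €0.31 + €8.08 + €1.31 = €9.70

€9.70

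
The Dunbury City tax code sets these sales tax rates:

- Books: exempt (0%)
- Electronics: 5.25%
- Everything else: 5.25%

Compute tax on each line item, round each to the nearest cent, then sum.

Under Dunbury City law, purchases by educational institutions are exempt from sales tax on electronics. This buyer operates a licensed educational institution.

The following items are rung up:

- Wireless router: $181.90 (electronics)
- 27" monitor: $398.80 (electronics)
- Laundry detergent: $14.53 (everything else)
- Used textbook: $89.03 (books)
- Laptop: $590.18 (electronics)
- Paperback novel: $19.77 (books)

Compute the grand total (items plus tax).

$1294.97

Wireless router $181.90: electronics, buyer-exempt → 0% → $0.00
27" monitor $398.80: electronics, buyer-exempt → 0% → $0.00
Laundry detergent $14.53: everything else → 5.25% → $0.76
Used textbook $89.03: books → 0% → $0.00
Laptop $590.18: electronics, buyer-exempt → 0% → $0.00
Paperback novel $19.77: books → 0% → $0.00
Subtotal = $1294.21; tax = $0.76; total due = $1294.97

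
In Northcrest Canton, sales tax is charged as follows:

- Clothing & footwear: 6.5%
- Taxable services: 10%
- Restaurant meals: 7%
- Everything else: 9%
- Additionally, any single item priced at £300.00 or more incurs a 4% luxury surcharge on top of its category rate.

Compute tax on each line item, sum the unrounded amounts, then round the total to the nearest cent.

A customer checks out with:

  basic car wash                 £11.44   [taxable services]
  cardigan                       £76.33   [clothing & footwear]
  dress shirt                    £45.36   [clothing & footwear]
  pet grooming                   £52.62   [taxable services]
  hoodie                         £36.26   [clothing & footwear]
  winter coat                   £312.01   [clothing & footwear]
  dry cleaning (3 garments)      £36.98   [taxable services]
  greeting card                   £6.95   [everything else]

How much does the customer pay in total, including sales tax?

£631.71

Basic car wash £11.44: taxable services → 10% → £1.144
Cardigan £76.33: clothing & footwear → 6.5% → £4.96145
Dress shirt £45.36: clothing & footwear → 6.5% → £2.9484
Pet grooming £52.62: taxable services → 10% → £5.262
Hoodie £36.26: clothing & footwear → 6.5% → £2.3569
Winter coat £312.01: clothing & footwear → 6.5% + 4% surcharge = 10.5% → £32.76105
Dry cleaning (3 garments) £36.98: taxable services → 10% → £3.698
Greeting card £6.95: everything else → 9% → £0.6255
Subtotal = £577.95; unrounded tax = £53.7573 → £53.76; total due = £631.71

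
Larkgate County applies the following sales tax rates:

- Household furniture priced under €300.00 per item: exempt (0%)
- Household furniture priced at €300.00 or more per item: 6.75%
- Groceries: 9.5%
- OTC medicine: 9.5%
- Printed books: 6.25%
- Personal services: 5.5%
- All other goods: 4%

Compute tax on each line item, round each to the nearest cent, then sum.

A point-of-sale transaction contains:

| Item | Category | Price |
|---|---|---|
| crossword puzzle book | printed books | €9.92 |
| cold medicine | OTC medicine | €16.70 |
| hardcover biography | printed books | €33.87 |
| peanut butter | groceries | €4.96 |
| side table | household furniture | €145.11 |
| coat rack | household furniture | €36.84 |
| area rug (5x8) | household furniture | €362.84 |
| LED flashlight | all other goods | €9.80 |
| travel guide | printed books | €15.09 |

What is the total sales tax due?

€30.62

Crossword puzzle book €9.92: printed books → 6.25% → €0.62
Cold medicine €16.70: OTC medicine → 9.5% → €1.59
Hardcover biography €33.87: printed books → 6.25% → €2.12
Peanut butter €4.96: groceries → 9.5% → €0.47
Side table €145.11: household furniture, under €300.00 → 0% → €0.00
Coat rack €36.84: household furniture, under €300.00 → 0% → €0.00
Area rug (5x8) €362.84: household furniture, €300.00 or more → 6.75% → €24.49
LED flashlight €9.80: all other goods → 4% → €0.39
Travel guide €15.09: printed books → 6.25% → €0.94
Total tax = €0.62 + €1.59 + €2.12 + €0.47 + €24.49 + €0.39 + €0.94 = €30.62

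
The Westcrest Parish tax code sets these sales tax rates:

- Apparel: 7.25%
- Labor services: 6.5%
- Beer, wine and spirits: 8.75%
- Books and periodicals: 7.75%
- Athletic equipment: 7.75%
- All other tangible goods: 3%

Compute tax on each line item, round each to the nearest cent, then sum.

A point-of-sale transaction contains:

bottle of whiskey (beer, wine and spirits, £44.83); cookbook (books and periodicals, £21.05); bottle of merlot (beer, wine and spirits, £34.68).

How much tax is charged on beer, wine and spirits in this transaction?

£6.95

Bottle of whiskey £44.83: beer, wine and spirits → 8.75% → £3.92
Bottle of merlot £34.68: beer, wine and spirits → 8.75% → £3.03
Tax on beer, wine and spirits = £3.92 + £3.03 = £6.95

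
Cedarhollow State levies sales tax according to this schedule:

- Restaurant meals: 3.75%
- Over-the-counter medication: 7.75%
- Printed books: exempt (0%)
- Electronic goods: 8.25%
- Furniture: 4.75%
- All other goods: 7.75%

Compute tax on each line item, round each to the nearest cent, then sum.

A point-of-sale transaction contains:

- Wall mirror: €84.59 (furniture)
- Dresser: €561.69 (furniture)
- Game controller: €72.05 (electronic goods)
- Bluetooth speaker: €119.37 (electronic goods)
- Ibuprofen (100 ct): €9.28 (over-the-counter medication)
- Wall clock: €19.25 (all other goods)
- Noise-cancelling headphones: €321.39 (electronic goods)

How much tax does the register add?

€75.21

Wall mirror €84.59: furniture → 4.75% → €4.02
Dresser €561.69: furniture → 4.75% → €26.68
Game controller €72.05: electronic goods → 8.25% → €5.94
Bluetooth speaker €119.37: electronic goods → 8.25% → €9.85
Ibuprofen (100 ct) €9.28: over-the-counter medication → 7.75% → €0.72
Wall clock €19.25: all other goods → 7.75% → €1.49
Noise-cancelling headphones €321.39: electronic goods → 8.25% → €26.51
Total tax = €4.02 + €26.68 + €5.94 + €9.85 + €0.72 + €1.49 + €26.51 = €75.21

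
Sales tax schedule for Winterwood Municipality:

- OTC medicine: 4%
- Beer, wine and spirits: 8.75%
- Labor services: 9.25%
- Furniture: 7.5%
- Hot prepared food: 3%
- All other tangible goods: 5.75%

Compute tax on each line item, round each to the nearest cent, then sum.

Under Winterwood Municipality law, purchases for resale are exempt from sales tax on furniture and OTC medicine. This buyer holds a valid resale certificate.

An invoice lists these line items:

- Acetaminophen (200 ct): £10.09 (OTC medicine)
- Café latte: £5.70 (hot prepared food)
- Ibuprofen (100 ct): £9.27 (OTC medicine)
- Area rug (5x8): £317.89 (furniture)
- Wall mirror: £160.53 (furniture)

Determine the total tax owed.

£0.17

Acetaminophen (200 ct) £10.09: OTC medicine, buyer-exempt → 0% → £0.00
Café latte £5.70: hot prepared food → 3% → £0.17
Ibuprofen (100 ct) £9.27: OTC medicine, buyer-exempt → 0% → £0.00
Area rug (5x8) £317.89: furniture, buyer-exempt → 0% → £0.00
Wall mirror £160.53: furniture, buyer-exempt → 0% → £0.00
Total tax = £0.17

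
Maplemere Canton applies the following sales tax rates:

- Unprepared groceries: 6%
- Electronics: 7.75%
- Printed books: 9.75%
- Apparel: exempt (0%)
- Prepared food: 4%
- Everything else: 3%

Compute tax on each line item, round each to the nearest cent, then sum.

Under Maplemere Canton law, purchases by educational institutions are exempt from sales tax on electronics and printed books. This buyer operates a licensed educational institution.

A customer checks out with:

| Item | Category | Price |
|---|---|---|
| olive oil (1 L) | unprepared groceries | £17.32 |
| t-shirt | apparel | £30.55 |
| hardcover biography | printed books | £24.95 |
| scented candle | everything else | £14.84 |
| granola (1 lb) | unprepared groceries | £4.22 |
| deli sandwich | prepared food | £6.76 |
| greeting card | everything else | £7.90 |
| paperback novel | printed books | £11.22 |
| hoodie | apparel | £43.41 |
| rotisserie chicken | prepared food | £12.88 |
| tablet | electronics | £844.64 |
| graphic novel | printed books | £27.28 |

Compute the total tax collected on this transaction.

Olive oil (1 L) £17.32: unprepared groceries → 6% → £1.04
T-shirt £30.55: apparel → 0% → £0.00
Hardcover biography £24.95: printed books, buyer-exempt → 0% → £0.00
Scented candle £14.84: everything else → 3% → £0.45
Granola (1 lb) £4.22: unprepared groceries → 6% → £0.25
Deli sandwich £6.76: prepared food → 4% → £0.27
Greeting card £7.90: everything else → 3% → £0.24
Paperback novel £11.22: printed books, buyer-exempt → 0% → £0.00
Hoodie £43.41: apparel → 0% → £0.00
Rotisserie chicken £12.88: prepared food → 4% → £0.52
Tablet £844.64: electronics, buyer-exempt → 0% → £0.00
Graphic novel £27.28: printed books, buyer-exempt → 0% → £0.00
Total tax = £1.04 + £0.45 + £0.25 + £0.27 + £0.24 + £0.52 = £2.77

£2.77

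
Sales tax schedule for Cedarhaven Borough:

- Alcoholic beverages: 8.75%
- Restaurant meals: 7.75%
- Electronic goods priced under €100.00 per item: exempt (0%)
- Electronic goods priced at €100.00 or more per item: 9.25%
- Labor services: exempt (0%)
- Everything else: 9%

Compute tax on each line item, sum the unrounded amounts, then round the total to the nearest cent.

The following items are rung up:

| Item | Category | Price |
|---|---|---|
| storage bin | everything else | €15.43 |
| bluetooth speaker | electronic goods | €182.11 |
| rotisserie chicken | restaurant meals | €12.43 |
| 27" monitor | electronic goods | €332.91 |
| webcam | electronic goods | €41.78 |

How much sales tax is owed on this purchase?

Storage bin €15.43: everything else → 9% → €1.3887
Bluetooth speaker €182.11: electronic goods, €100.00 or more → 9.25% → €16.845175
Rotisserie chicken €12.43: restaurant meals → 7.75% → €0.963325
27" monitor €332.91: electronic goods, €100.00 or more → 9.25% → €30.794175
Webcam €41.78: electronic goods, under €100.00 → 0% → €0.00
Unrounded tax sum = €49.991375 → €49.99

€49.99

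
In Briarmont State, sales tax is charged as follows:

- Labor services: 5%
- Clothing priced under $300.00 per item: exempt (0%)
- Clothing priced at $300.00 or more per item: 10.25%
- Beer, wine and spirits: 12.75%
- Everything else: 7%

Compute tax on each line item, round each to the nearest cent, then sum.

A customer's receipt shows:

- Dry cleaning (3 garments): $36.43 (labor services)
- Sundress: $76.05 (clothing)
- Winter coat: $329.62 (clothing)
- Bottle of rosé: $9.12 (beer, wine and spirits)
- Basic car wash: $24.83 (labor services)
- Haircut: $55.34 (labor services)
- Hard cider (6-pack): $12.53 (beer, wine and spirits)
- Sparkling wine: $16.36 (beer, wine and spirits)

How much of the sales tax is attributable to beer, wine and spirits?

Bottle of rosé $9.12: beer, wine and spirits → 12.75% → $1.16
Hard cider (6-pack) $12.53: beer, wine and spirits → 12.75% → $1.60
Sparkling wine $16.36: beer, wine and spirits → 12.75% → $2.09
Tax on beer, wine and spirits = $1.16 + $1.60 + $2.09 = $4.85

$4.85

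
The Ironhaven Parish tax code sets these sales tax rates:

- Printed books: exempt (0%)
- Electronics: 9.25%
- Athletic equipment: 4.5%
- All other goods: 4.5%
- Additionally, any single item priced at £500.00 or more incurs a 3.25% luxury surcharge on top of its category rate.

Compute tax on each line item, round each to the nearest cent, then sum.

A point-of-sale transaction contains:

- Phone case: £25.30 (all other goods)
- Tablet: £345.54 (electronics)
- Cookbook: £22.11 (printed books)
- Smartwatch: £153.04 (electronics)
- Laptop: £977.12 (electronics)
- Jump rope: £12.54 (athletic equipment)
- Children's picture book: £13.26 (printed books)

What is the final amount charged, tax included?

Phone case £25.30: all other goods → 4.5% → £1.14
Tablet £345.54: electronics → 9.25% → £31.96
Cookbook £22.11: printed books → 0% → £0.00
Smartwatch £153.04: electronics → 9.25% → £14.16
Laptop £977.12: electronics → 9.25% + 3.25% surcharge = 12.5% → £122.14
Jump rope £12.54: athletic equipment → 4.5% → £0.56
Children's picture book £13.26: printed books → 0% → £0.00
Subtotal = £1548.91; tax = £169.96; total due = £1718.87

£1718.87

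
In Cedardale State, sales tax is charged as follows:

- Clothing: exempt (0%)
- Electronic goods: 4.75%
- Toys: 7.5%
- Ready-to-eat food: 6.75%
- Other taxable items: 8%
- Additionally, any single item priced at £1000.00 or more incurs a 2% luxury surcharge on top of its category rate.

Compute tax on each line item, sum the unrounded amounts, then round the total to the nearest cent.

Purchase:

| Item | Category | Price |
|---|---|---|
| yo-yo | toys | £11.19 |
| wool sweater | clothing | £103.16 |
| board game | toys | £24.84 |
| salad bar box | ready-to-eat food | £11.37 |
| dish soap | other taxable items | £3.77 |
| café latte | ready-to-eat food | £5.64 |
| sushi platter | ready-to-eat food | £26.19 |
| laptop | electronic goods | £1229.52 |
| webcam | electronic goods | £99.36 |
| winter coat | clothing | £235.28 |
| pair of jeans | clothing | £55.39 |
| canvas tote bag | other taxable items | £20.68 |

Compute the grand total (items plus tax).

Yo-yo £11.19: toys → 7.5% → £0.83925
Wool sweater £103.16: clothing → 0% → £0.00
Board game £24.84: toys → 7.5% → £1.863
Salad bar box £11.37: ready-to-eat food → 6.75% → £0.767475
Dish soap £3.77: other taxable items → 8% → £0.3016
Café latte £5.64: ready-to-eat food → 6.75% → £0.3807
Sushi platter £26.19: ready-to-eat food → 6.75% → £1.767825
Laptop £1229.52: electronic goods → 4.75% + 2% surcharge = 6.75% → £82.9926
Webcam £99.36: electronic goods → 4.75% → £4.7196
Winter coat £235.28: clothing → 0% → £0.00
Pair of jeans £55.39: clothing → 0% → £0.00
Canvas tote bag £20.68: other taxable items → 8% → £1.6544
Subtotal = £1826.39; unrounded tax = £95.28645 → £95.29; total due = £1921.68

£1921.68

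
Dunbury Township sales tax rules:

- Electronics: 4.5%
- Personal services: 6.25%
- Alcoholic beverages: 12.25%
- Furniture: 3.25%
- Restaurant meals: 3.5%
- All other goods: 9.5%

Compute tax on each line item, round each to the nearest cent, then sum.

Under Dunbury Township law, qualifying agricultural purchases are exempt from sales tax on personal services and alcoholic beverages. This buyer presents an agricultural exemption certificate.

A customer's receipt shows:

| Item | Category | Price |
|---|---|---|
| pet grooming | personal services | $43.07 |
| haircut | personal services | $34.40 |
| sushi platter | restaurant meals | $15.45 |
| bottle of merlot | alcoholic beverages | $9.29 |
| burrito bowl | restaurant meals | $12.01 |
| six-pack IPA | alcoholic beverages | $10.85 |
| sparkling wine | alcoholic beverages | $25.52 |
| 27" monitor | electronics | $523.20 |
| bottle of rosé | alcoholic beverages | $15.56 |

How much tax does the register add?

$24.50

Pet grooming $43.07: personal services, buyer-exempt → 0% → $0.00
Haircut $34.40: personal services, buyer-exempt → 0% → $0.00
Sushi platter $15.45: restaurant meals → 3.5% → $0.54
Bottle of merlot $9.29: alcoholic beverages, buyer-exempt → 0% → $0.00
Burrito bowl $12.01: restaurant meals → 3.5% → $0.42
Six-pack IPA $10.85: alcoholic beverages, buyer-exempt → 0% → $0.00
Sparkling wine $25.52: alcoholic beverages, buyer-exempt → 0% → $0.00
27" monitor $523.20: electronics → 4.5% → $23.54
Bottle of rosé $15.56: alcoholic beverages, buyer-exempt → 0% → $0.00
Total tax = $0.54 + $0.42 + $23.54 = $24.50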